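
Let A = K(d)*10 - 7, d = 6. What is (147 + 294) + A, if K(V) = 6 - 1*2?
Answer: 474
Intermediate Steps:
K(V) = 4 (K(V) = 6 - 2 = 4)
A = 33 (A = 4*10 - 7 = 40 - 7 = 33)
(147 + 294) + A = (147 + 294) + 33 = 441 + 33 = 474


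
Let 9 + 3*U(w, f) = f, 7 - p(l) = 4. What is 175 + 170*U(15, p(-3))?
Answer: -165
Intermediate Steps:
p(l) = 3 (p(l) = 7 - 1*4 = 7 - 4 = 3)
U(w, f) = -3 + f/3
175 + 170*U(15, p(-3)) = 175 + 170*(-3 + (⅓)*3) = 175 + 170*(-3 + 1) = 175 + 170*(-2) = 175 - 340 = -165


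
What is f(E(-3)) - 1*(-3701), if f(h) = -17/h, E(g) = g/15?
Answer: 3786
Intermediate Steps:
E(g) = g/15 (E(g) = g*(1/15) = g/15)
f(E(-3)) - 1*(-3701) = -17/((1/15)*(-3)) - 1*(-3701) = -17/(-1/5) + 3701 = -17*(-5) + 3701 = 85 + 3701 = 3786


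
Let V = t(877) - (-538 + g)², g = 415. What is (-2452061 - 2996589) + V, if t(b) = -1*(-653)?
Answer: -5463126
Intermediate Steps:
t(b) = 653
V = -14476 (V = 653 - (-538 + 415)² = 653 - 1*(-123)² = 653 - 1*15129 = 653 - 15129 = -14476)
(-2452061 - 2996589) + V = (-2452061 - 2996589) - 14476 = -5448650 - 14476 = -5463126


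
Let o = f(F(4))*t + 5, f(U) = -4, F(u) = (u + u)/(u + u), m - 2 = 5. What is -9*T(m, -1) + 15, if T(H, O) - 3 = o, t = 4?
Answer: 87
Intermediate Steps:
m = 7 (m = 2 + 5 = 7)
F(u) = 1 (F(u) = (2*u)/((2*u)) = (2*u)*(1/(2*u)) = 1)
o = -11 (o = -4*4 + 5 = -16 + 5 = -11)
T(H, O) = -8 (T(H, O) = 3 - 11 = -8)
-9*T(m, -1) + 15 = -9*(-8) + 15 = 72 + 15 = 87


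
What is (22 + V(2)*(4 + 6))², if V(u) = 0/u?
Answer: 484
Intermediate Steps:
V(u) = 0
(22 + V(2)*(4 + 6))² = (22 + 0*(4 + 6))² = (22 + 0*10)² = (22 + 0)² = 22² = 484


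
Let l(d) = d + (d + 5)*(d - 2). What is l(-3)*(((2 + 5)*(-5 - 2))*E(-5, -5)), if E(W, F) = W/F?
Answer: 637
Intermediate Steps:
l(d) = d + (-2 + d)*(5 + d) (l(d) = d + (5 + d)*(-2 + d) = d + (-2 + d)*(5 + d))
l(-3)*(((2 + 5)*(-5 - 2))*E(-5, -5)) = (-10 + (-3)**2 + 4*(-3))*(((2 + 5)*(-5 - 2))*(-5/(-5))) = (-10 + 9 - 12)*((7*(-7))*(-5*(-1/5))) = -(-637) = -13*(-49) = 637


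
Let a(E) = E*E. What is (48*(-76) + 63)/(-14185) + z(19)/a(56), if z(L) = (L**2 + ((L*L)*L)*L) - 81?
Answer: 372763549/8896832 ≈ 41.898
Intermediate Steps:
z(L) = -81 + L**2 + L**4 (z(L) = (L**2 + (L**2*L)*L) - 81 = (L**2 + L**3*L) - 81 = (L**2 + L**4) - 81 = -81 + L**2 + L**4)
a(E) = E**2
(48*(-76) + 63)/(-14185) + z(19)/a(56) = (48*(-76) + 63)/(-14185) + (-81 + 19**2 + 19**4)/(56**2) = (-3648 + 63)*(-1/14185) + (-81 + 361 + 130321)/3136 = -3585*(-1/14185) + 130601*(1/3136) = 717/2837 + 130601/3136 = 372763549/8896832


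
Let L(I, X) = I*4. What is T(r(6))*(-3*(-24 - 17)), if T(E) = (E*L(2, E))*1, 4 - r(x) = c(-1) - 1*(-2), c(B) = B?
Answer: 2952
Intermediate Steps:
L(I, X) = 4*I
r(x) = 3 (r(x) = 4 - (-1 - 1*(-2)) = 4 - (-1 + 2) = 4 - 1*1 = 4 - 1 = 3)
T(E) = 8*E (T(E) = (E*(4*2))*1 = (E*8)*1 = (8*E)*1 = 8*E)
T(r(6))*(-3*(-24 - 17)) = (8*3)*(-3*(-24 - 17)) = 24*(-3*(-41)) = 24*123 = 2952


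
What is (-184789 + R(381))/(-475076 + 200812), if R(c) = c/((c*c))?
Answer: 8800576/13061823 ≈ 0.67376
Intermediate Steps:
R(c) = 1/c (R(c) = c/(c²) = c/c² = 1/c)
(-184789 + R(381))/(-475076 + 200812) = (-184789 + 1/381)/(-475076 + 200812) = (-184789 + 1/381)/(-274264) = -70404608/381*(-1/274264) = 8800576/13061823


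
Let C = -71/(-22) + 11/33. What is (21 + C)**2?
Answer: 2627641/4356 ≈ 603.22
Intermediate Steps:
C = 235/66 (C = -71*(-1/22) + 11*(1/33) = 71/22 + 1/3 = 235/66 ≈ 3.5606)
(21 + C)**2 = (21 + 235/66)**2 = (1621/66)**2 = 2627641/4356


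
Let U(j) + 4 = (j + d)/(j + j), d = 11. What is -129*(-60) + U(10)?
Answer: 154741/20 ≈ 7737.0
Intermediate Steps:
U(j) = -4 + (11 + j)/(2*j) (U(j) = -4 + (j + 11)/(j + j) = -4 + (11 + j)/((2*j)) = -4 + (11 + j)*(1/(2*j)) = -4 + (11 + j)/(2*j))
-129*(-60) + U(10) = -129*(-60) + (½)*(11 - 7*10)/10 = 7740 + (½)*(⅒)*(11 - 70) = 7740 + (½)*(⅒)*(-59) = 7740 - 59/20 = 154741/20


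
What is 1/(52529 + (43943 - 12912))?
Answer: 1/83560 ≈ 1.1967e-5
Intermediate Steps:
1/(52529 + (43943 - 12912)) = 1/(52529 + 31031) = 1/83560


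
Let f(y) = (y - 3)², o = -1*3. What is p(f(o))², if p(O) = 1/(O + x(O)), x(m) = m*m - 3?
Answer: 1/1766241 ≈ 5.6617e-7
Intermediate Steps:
o = -3
f(y) = (-3 + y)²
x(m) = -3 + m² (x(m) = m² - 3 = -3 + m²)
p(O) = 1/(-3 + O + O²) (p(O) = 1/(O + (-3 + O²)) = 1/(-3 + O + O²))
p(f(o))² = (1/(-3 + (-3 - 3)² + ((-3 - 3)²)²))² = (1/(-3 + (-6)² + ((-6)²)²))² = (1/(-3 + 36 + 36²))² = (1/(-3 + 36 + 1296))² = (1/1329)² = 1/1766241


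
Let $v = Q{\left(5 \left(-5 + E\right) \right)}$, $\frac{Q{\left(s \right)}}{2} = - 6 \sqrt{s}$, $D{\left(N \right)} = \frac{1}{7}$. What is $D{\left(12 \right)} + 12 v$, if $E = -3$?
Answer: $\frac{1}{7} - 288 i \sqrt{10} \approx 0.14286 - 910.74 i$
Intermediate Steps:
$D{\left(N \right)} = \frac{1}{7}$
$Q{\left(s \right)} = - 12 \sqrt{s}$ ($Q{\left(s \right)} = 2 \left(- 6 \sqrt{s}\right) = - 12 \sqrt{s}$)
$v = - 24 i \sqrt{10}$ ($v = - 12 \sqrt{5 \left(-5 - 3\right)} = - 12 \sqrt{5 \left(-8\right)} = - 12 \sqrt{-40} = - 12 \cdot 2 i \sqrt{10} = - 24 i \sqrt{10} \approx - 75.895 i$)
$D{\left(12 \right)} + 12 v = \frac{1}{7} + 12 \left(- 24 i \sqrt{10}\right) = \frac{1}{7} - 288 i \sqrt{10}$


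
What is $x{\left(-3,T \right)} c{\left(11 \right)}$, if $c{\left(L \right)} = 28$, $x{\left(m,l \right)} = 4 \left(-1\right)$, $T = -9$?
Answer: $-112$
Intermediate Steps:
$x{\left(m,l \right)} = -4$
$x{\left(-3,T \right)} c{\left(11 \right)} = \left(-4\right) 28 = -112$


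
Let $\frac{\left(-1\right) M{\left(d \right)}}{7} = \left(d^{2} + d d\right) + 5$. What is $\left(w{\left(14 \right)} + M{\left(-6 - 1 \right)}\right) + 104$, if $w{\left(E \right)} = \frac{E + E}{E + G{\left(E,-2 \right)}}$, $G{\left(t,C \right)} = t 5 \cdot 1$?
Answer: $- \frac{1850}{3} \approx -616.67$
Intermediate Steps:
$M{\left(d \right)} = -35 - 14 d^{2}$ ($M{\left(d \right)} = - 7 \left(\left(d^{2} + d d\right) + 5\right) = - 7 \left(\left(d^{2} + d^{2}\right) + 5\right) = - 7 \left(2 d^{2} + 5\right) = - 7 \left(5 + 2 d^{2}\right) = -35 - 14 d^{2}$)
$G{\left(t,C \right)} = 5 t$ ($G{\left(t,C \right)} = 5 t 1 = 5 t$)
$w{\left(E \right)} = \frac{1}{3}$ ($w{\left(E \right)} = \frac{E + E}{E + 5 E} = \frac{2 E}{6 E} = 2 E \frac{1}{6 E} = \frac{1}{3}$)
$\left(w{\left(14 \right)} + M{\left(-6 - 1 \right)}\right) + 104 = \left(\frac{1}{3} - \left(35 + 14 \left(-6 - 1\right)^{2}\right)\right) + 104 = \left(\frac{1}{3} - \left(35 + 14 \left(-7\right)^{2}\right)\right) + 104 = \left(\frac{1}{3} - 721\right) + 104 = - \frac{2162}{3} + 104 = - \frac{1850}{3}$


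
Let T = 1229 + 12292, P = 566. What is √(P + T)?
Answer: √14087 ≈ 118.69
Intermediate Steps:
T = 13521
√(P + T) = √(566 + 13521) = √14087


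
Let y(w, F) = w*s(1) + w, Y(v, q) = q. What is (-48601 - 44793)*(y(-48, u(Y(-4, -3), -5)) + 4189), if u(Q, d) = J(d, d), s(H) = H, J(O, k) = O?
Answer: -382261642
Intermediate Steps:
u(Q, d) = d
y(w, F) = 2*w (y(w, F) = w*1 + w = w + w = 2*w)
(-48601 - 44793)*(y(-48, u(Y(-4, -3), -5)) + 4189) = (-48601 - 44793)*(2*(-48) + 4189) = -93394*(-96 + 4189) = -93394*4093 = -382261642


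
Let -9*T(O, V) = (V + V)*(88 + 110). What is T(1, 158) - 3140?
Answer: -10092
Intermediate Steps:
T(O, V) = -44*V (T(O, V) = -(V + V)*(88 + 110)/9 = -2*V*198/9 = -44*V)
T(1, 158) - 3140 = -44*158 - 3140 = -6952 - 3140 = -10092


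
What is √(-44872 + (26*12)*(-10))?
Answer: 2*I*√11998 ≈ 219.07*I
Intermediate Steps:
√(-44872 + (26*12)*(-10)) = √(-44872 + 312*(-10)) = √(-44872 - 3120) = √(-47992) = 2*I*√11998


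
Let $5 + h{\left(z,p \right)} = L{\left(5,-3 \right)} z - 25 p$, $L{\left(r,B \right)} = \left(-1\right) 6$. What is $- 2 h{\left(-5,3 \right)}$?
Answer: $100$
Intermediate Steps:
$L{\left(r,B \right)} = -6$
$h{\left(z,p \right)} = -5 - 25 p - 6 z$ ($h{\left(z,p \right)} = -5 - \left(6 z + 25 p\right) = -5 - 25 p - 6 z$)
$- 2 h{\left(-5,3 \right)} = - 2 \left(-5 - 75 - -30\right) = - 2 \left(-5 - 75 + 30\right) = \left(-2\right) \left(-50\right) = 100$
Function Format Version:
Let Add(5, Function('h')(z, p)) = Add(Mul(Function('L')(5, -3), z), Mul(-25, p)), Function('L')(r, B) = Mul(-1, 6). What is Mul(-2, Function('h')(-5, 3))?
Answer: 100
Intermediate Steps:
Function('L')(r, B) = -6
Function('h')(z, p) = Add(-5, Mul(-25, p), Mul(-6, z)) (Function('h')(z, p) = Add(-5, Add(Mul(-6, z), Mul(-25, p))) = Add(-5, Add(Mul(-25, p), Mul(-6, z))) = Add(-5, Mul(-25, p), Mul(-6, z)))
Mul(-2, Function('h')(-5, 3)) = Mul(-2, Add(-5, Mul(-25, 3), Mul(-6, -5))) = Mul(-2, Add(-5, -75, 30)) = Mul(-2, -50) = 100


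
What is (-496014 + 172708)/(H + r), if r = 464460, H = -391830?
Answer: -161653/36315 ≈ -4.4514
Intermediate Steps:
(-496014 + 172708)/(H + r) = (-496014 + 172708)/(-391830 + 464460) = -323306/72630 = -323306*1/72630 = -161653/36315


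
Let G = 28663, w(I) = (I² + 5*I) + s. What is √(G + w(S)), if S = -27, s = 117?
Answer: √29374 ≈ 171.39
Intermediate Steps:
w(I) = 117 + I² + 5*I (w(I) = (I² + 5*I) + 117 = 117 + I² + 5*I)
√(G + w(S)) = √(28663 + (117 + (-27)² + 5*(-27))) = √(28663 + (117 + 729 - 135)) = √(28663 + 711) = √29374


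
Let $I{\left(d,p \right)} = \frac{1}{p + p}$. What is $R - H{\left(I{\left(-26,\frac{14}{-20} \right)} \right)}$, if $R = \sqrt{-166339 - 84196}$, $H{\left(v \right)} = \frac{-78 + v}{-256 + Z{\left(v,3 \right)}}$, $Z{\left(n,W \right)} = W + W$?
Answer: $- \frac{551}{1750} + i \sqrt{250535} \approx -0.31486 + 500.53 i$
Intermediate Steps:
$I{\left(d,p \right)} = \frac{1}{2 p}$
$Z{\left(n,W \right)} = 2 W$
$H{\left(v \right)} = \frac{39}{125} - \frac{v}{250}$ ($H{\left(v \right)} = \frac{-78 + v}{-256 + 2 \cdot 3} = \frac{-78 + v}{-256 + 6} = \frac{-78 + v}{-250} = \left(-78 + v\right) \left(- \frac{1}{250}\right) = \frac{39}{125} - \frac{v}{250}$)
$R = i \sqrt{250535}$ ($R = \sqrt{-250535} = i \sqrt{250535} \approx 500.53 i$)
$R - H{\left(I{\left(-26,\frac{14}{-20} \right)} \right)} = i \sqrt{250535} - \left(\frac{39}{125} - \frac{\frac{1}{2} \frac{1}{14 \frac{1}{-20}}}{250}\right) = i \sqrt{250535} - \left(\frac{39}{125} - \frac{\frac{1}{2} \frac{1}{14 \left(- \frac{1}{20}\right)}}{250}\right) = i \sqrt{250535} - \left(\frac{39}{125} - \frac{\frac{1}{2} \frac{1}{- \frac{7}{10}}}{250}\right) = i \sqrt{250535} - \left(\frac{39}{125} - \frac{\frac{1}{2} \left(- \frac{10}{7}\right)}{250}\right) = i \sqrt{250535} - \left(\frac{39}{125} - - \frac{1}{350}\right) = i \sqrt{250535} - \left(\frac{39}{125} + \frac{1}{350}\right) = i \sqrt{250535} - \frac{551}{1750} = - \frac{551}{1750} + i \sqrt{250535}$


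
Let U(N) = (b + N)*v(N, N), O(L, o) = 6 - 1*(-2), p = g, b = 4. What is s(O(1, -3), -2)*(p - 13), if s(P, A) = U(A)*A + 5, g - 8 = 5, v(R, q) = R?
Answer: 0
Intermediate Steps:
g = 13 (g = 8 + 5 = 13)
p = 13
O(L, o) = 8 (O(L, o) = 6 + 2 = 8)
U(N) = N*(4 + N) (U(N) = (4 + N)*N = N*(4 + N))
s(P, A) = 5 + A**2*(4 + A) (s(P, A) = (A*(4 + A))*A + 5 = A**2*(4 + A) + 5 = 5 + A**2*(4 + A))
s(O(1, -3), -2)*(p - 13) = (5 + (-2)**2*(4 - 2))*(13 - 13) = (5 + 4*2)*0 = (5 + 8)*0 = 13*0 = 0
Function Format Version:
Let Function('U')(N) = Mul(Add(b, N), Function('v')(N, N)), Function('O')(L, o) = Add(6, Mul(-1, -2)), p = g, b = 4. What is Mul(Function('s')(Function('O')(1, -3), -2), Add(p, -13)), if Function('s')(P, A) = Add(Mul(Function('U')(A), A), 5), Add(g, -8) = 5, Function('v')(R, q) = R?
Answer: 0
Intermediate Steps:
g = 13 (g = Add(8, 5) = 13)
p = 13
Function('O')(L, o) = 8 (Function('O')(L, o) = Add(6, 2) = 8)
Function('U')(N) = Mul(N, Add(4, N)) (Function('U')(N) = Mul(Add(4, N), N) = Mul(N, Add(4, N)))
Function('s')(P, A) = Add(5, Mul(Pow(A, 2), Add(4, A))) (Function('s')(P, A) = Add(Mul(Mul(A, Add(4, A)), A), 5) = Add(Mul(Pow(A, 2), Add(4, A)), 5) = Add(5, Mul(Pow(A, 2), Add(4, A))))
Mul(Function('s')(Function('O')(1, -3), -2), Add(p, -13)) = Mul(Add(5, Mul(Pow(-2, 2), Add(4, -2))), Add(13, -13)) = Mul(Add(5, Mul(4, 2)), 0) = Mul(Add(5, 8), 0) = Mul(13, 0) = 0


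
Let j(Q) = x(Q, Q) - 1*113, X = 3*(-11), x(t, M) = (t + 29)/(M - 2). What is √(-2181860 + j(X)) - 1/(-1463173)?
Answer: 1/1463173 + I*√2672916785/35 ≈ 6.8345e-7 + 1477.2*I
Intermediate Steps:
x(t, M) = (29 + t)/(-2 + M)
X = -33
j(Q) = -113 + (29 + Q)/(-2 + Q) (j(Q) = (29 + Q)/(-2 + Q) - 1*113 = (29 + Q)/(-2 + Q) - 113 = -113 + (29 + Q)/(-2 + Q))
√(-2181860 + j(X)) - 1/(-1463173) = √(-2181860 + (255 - 112*(-33))/(-2 - 33)) - 1/(-1463173) = √(-2181860 + (255 + 3696)/(-35)) - 1*(-1/1463173) = √(-2181860 - 1/35*3951) + 1/1463173 = √(-2181860 - 3951/35) + 1/1463173 = √(-76369051/35) + 1/1463173 = I*√2672916785/35 + 1/1463173 = 1/1463173 + I*√2672916785/35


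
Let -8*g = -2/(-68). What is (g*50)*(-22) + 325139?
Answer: 22109727/68 ≈ 3.2514e+5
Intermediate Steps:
g = -1/272 (g = -(-1)/(4*(-68)) = -(-1)*(-1)/(4*68) = -1/8*1/34 = -1/272 ≈ -0.0036765)
(g*50)*(-22) + 325139 = -1/272*50*(-22) + 325139 = -25/136*(-22) + 325139 = 275/68 + 325139 = 22109727/68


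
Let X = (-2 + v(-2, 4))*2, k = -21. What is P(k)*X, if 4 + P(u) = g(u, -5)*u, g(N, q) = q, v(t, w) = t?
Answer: -808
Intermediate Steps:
X = -8 (X = (-2 - 2)*2 = -4*2 = -8)
P(u) = -4 - 5*u
P(k)*X = (-4 - 5*(-21))*(-8) = (-4 + 105)*(-8) = 101*(-8) = -808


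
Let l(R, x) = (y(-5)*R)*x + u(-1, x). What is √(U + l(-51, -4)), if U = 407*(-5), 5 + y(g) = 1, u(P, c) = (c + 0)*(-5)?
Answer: I*√2831 ≈ 53.207*I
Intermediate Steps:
u(P, c) = -5*c (u(P, c) = c*(-5) = -5*c)
y(g) = -4 (y(g) = -5 + 1 = -4)
U = -2035
l(R, x) = -5*x - 4*R*x (l(R, x) = (-4*R)*x - 5*x = -4*R*x - 5*x = -5*x - 4*R*x)
√(U + l(-51, -4)) = √(-2035 - 4*(-5 - 4*(-51))) = √(-2035 - 4*(-5 + 204)) = √(-2035 - 4*199) = √(-2035 - 796) = √(-2831) = I*√2831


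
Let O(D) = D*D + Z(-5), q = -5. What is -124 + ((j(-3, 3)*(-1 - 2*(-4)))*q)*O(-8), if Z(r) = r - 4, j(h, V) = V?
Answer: -5899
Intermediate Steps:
Z(r) = -4 + r
O(D) = -9 + D² (O(D) = D*D + (-4 - 5) = D² - 9 = -9 + D²)
-124 + ((j(-3, 3)*(-1 - 2*(-4)))*q)*O(-8) = -124 + ((3*(-1 - 2*(-4)))*(-5))*(-9 + (-8)²) = -124 + ((3*(-1 + 8))*(-5))*(-9 + 64) = -124 + ((3*7)*(-5))*55 = -124 + (21*(-5))*55 = -124 - 105*55 = -124 - 5775 = -5899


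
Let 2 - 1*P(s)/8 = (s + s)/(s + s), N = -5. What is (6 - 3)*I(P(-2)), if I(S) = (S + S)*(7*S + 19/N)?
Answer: 12528/5 ≈ 2505.6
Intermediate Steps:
P(s) = 8 (P(s) = 16 - 8*(s + s)/(s + s) = 16 - 8*2*s/(2*s) = 16 - 8*2*s*1/(2*s) = 16 - 8*1 = 16 - 8 = 8)
I(S) = 2*S*(-19/5 + 7*S) (I(S) = (S + S)*(7*S + 19/(-5)) = (2*S)*(7*S + 19*(-1/5)) = (2*S)*(7*S - 19/5) = (2*S)*(-19/5 + 7*S) = 2*S*(-19/5 + 7*S))
(6 - 3)*I(P(-2)) = (6 - 3)*((2/5)*8*(-19 + 35*8)) = 3*((2/5)*8*(-19 + 280)) = 3*((2/5)*8*261) = 3*(4176/5) = 12528/5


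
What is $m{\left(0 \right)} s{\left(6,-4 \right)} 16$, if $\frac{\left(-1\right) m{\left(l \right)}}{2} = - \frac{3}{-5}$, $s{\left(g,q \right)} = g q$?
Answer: $\frac{2304}{5} \approx 460.8$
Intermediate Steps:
$m{\left(l \right)} = - \frac{6}{5}$ ($m{\left(l \right)} = - 2 \left(- \frac{3}{-5}\right) = - 2 \left(\left(-3\right) \left(- \frac{1}{5}\right)\right) = \left(-2\right) \frac{3}{5} = - \frac{6}{5}$)
$m{\left(0 \right)} s{\left(6,-4 \right)} 16 = - \frac{6 \cdot 6 \left(-4\right)}{5} \cdot 16 = \left(- \frac{6}{5}\right) \left(-24\right) 16 = \frac{144}{5} \cdot 16 = \frac{2304}{5}$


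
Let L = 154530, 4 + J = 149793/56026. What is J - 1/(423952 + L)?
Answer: -10746907982/8102508133 ≈ -1.3264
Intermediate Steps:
J = -74311/56026 (J = -4 + 149793/56026 = -74311/56026 ≈ -1.3264)
J - 1/(423952 + L) = -74311/56026 - 1/(423952 + 154530) = -74311/56026 - 1/578482 = -10746907982/8102508133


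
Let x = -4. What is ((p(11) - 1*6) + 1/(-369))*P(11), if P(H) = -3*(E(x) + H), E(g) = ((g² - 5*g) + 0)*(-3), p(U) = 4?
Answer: -71683/123 ≈ -582.79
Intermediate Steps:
E(g) = -3*g² + 15*g (E(g) = (g² - 5*g)*(-3) = -3*g² + 15*g)
P(H) = 324 - 3*H (P(H) = -3*(3*(-4)*(5 - 1*(-4)) + H) = -3*(3*(-4)*(5 + 4) + H) = -3*(3*(-4)*9 + H) = -3*(-108 + H) = 324 - 3*H)
((p(11) - 1*6) + 1/(-369))*P(11) = ((4 - 1*6) + 1/(-369))*(324 - 3*11) = ((4 - 6) - 1/369)*(324 - 33) = (-2 - 1/369)*291 = -739/369*291 = -71683/123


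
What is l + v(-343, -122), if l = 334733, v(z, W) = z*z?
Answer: 452382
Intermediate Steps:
v(z, W) = z²
l + v(-343, -122) = 334733 + (-343)² = 334733 + 117649 = 452382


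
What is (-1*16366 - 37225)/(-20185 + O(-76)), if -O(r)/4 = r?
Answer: 53591/19881 ≈ 2.6956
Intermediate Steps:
O(r) = -4*r
(-1*16366 - 37225)/(-20185 + O(-76)) = (-1*16366 - 37225)/(-20185 - 4*(-76)) = (-16366 - 37225)/(-20185 + 304) = -53591/(-19881) = -53591*(-1/19881) = 53591/19881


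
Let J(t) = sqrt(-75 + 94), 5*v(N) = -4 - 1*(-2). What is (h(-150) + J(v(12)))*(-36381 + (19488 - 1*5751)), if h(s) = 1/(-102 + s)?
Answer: 629/7 - 22644*sqrt(19) ≈ -98613.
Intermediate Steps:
v(N) = -2/5 (v(N) = (-4 - 1*(-2))/5 = (-4 + 2)/5 = (1/5)*(-2) = -2/5)
J(t) = sqrt(19)
(h(-150) + J(v(12)))*(-36381 + (19488 - 1*5751)) = (1/(-102 - 150) + sqrt(19))*(-36381 + (19488 - 1*5751)) = (1/(-252) + sqrt(19))*(-36381 + (19488 - 5751)) = (-1/252 + sqrt(19))*(-36381 + 13737) = (-1/252 + sqrt(19))*(-22644) = 629/7 - 22644*sqrt(19)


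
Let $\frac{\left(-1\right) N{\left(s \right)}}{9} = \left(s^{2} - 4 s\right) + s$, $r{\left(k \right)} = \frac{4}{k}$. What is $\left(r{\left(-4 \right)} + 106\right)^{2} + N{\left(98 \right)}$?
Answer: $-72765$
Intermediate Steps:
$N{\left(s \right)} = - 9 s^{2} + 27 s$ ($N{\left(s \right)} = - 9 \left(\left(s^{2} - 4 s\right) + s\right) = - 9 \left(s^{2} - 3 s\right) = - 9 s^{2} + 27 s$)
$\left(r{\left(-4 \right)} + 106\right)^{2} + N{\left(98 \right)} = \left(\frac{4}{-4} + 106\right)^{2} + 9 \cdot 98 \left(3 - 98\right) = \left(4 \left(- \frac{1}{4}\right) + 106\right)^{2} + 9 \cdot 98 \left(3 - 98\right) = \left(-1 + 106\right)^{2} + 9 \cdot 98 \left(-95\right) = 105^{2} - 83790 = 11025 - 83790 = -72765$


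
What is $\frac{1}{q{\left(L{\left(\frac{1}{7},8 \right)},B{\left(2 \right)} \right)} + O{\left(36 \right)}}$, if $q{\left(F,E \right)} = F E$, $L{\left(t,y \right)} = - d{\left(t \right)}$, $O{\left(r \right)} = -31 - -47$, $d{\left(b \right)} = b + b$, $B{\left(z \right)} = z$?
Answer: $\frac{7}{108} \approx 0.064815$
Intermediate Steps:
$d{\left(b \right)} = 2 b$
$O{\left(r \right)} = 16$ ($O{\left(r \right)} = -31 + 47 = 16$)
$L{\left(t,y \right)} = - 2 t$
$q{\left(F,E \right)} = E F$
$\frac{1}{q{\left(L{\left(\frac{1}{7},8 \right)},B{\left(2 \right)} \right)} + O{\left(36 \right)}} = \frac{1}{2 \left(- \frac{2}{7}\right) + 16} = \frac{1}{- \frac{4}{7} + 16} = \frac{1}{\frac{108}{7}} = \frac{7}{108}$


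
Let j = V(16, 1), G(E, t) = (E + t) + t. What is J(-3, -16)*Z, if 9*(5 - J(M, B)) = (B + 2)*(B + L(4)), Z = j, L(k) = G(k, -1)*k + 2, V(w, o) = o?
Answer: -13/3 ≈ -4.3333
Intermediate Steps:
G(E, t) = E + 2*t
L(k) = 2 + k*(-2 + k) (L(k) = (k + 2*(-1))*k + 2 = (k - 2)*k + 2 = (-2 + k)*k + 2 = k*(-2 + k) + 2 = 2 + k*(-2 + k))
j = 1
Z = 1
J(M, B) = 5 - (2 + B)*(10 + B)/9 (J(M, B) = 5 - (B + 2)*(B + (2 + 4*(-2 + 4)))/9 = 5 - (2 + B)*(B + (2 + 4*2))/9 = 5 - (2 + B)*(B + (2 + 8))/9 = 5 - (2 + B)*(B + 10)/9 = 5 - (2 + B)*(10 + B)/9)
J(-3, -16)*Z = (25/9 - 4/3*(-16) - ⅑*(-16)²)*1 = (25/9 + 64/3 - ⅑*256)*1 = (25/9 + 64/3 - 256/9)*1 = -13/3*1 = -13/3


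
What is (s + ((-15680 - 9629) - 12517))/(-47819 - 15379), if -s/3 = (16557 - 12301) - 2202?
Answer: 21994/31599 ≈ 0.69603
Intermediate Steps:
s = -6162 (s = -3*((16557 - 12301) - 2202) = -3*(4256 - 2202) = -3*2054 = -6162)
(s + ((-15680 - 9629) - 12517))/(-47819 - 15379) = (-6162 + ((-15680 - 9629) - 12517))/(-47819 - 15379) = (-6162 + (-25309 - 12517))/(-63198) = (-6162 - 37826)*(-1/63198) = -43988*(-1/63198) = 21994/31599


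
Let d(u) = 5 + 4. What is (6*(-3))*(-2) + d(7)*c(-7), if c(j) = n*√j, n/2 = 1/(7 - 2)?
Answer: 36 + 18*I*√7/5 ≈ 36.0 + 9.5247*I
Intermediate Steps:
d(u) = 9
n = ⅖ (n = 2/(7 - 2) = 2/5 = 2*(⅕) = ⅖ ≈ 0.40000)
c(j) = 2*√j/5
(6*(-3))*(-2) + d(7)*c(-7) = (6*(-3))*(-2) + 9*(2*√(-7)/5) = -18*(-2) + 9*(2*(I*√7)/5) = 36 + 9*(2*I*√7/5) = 36 + 18*I*√7/5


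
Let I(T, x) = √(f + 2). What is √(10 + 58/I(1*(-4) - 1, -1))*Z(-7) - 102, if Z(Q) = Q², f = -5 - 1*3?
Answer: -102 + 49*√(90 - 87*I*√6)/3 ≈ 105.03 - 137.3*I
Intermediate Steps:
f = -8 (f = -5 - 3 = -8)
I(T, x) = I*√6 (I(T, x) = √(-8 + 2) = √(-6) = I*√6)
√(10 + 58/I(1*(-4) - 1, -1))*Z(-7) - 102 = √(10 + 58/((I*√6)))*(-7)² - 102 = √(10 + 58*(-I*√6/6))*49 - 102 = √(10 - 29*I*√6/3)*49 - 102 = 49*√(10 - 29*I*√6/3) - 102 = -102 + 49*√(10 - 29*I*√6/3)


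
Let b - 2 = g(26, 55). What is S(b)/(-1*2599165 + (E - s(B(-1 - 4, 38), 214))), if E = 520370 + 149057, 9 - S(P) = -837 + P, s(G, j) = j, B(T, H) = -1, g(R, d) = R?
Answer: -409/964976 ≈ -0.00042384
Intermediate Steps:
b = 28 (b = 2 + 26 = 28)
S(P) = 846 - P (S(P) = 9 - (-837 + P) = 9 + (837 - P) = 846 - P)
E = 669427
S(b)/(-1*2599165 + (E - s(B(-1 - 4, 38), 214))) = (846 - 1*28)/(-1*2599165 + (669427 - 1*214)) = (846 - 28)/(-2599165 + (669427 - 214)) = 818/(-2599165 + 669213) = 818/(-1929952) = 818*(-1/1929952) = -409/964976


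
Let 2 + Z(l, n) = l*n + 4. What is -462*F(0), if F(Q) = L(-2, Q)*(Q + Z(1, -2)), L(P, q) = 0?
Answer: 0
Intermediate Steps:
Z(l, n) = 2 + l*n (Z(l, n) = -2 + (l*n + 4) = -2 + (4 + l*n) = 2 + l*n)
F(Q) = 0 (F(Q) = 0*(Q + (2 + 1*(-2))) = 0*(Q + (2 - 2)) = 0*(Q + 0) = 0*Q = 0)
-462*F(0) = -462*0 = 0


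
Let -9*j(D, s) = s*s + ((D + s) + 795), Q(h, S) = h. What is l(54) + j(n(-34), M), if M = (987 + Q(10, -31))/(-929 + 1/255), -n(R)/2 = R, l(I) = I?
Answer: -21161183937107/505068905124 ≈ -41.898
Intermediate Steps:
n(R) = -2*R
M = -254235/236894 (M = (987 + 10)/(-929 + 1/255) = 997/(-929 + 1/255) = 997/(-236894/255) = 997*(-255/236894) = -254235/236894 ≈ -1.0732)
j(D, s) = -265/3 - D/9 - s/9 - s²/9 (j(D, s) = -(s*s + ((D + s) + 795))/9 = -(s² + (795 + D + s))/9 = -(795 + D + s + s²)/9 = -265/3 - D/9 - s/9 - s²/9)
l(54) + j(n(-34), M) = 54 + (-265/3 - (-2)*(-34)/9 - ⅑*(-254235/236894) - (-254235/236894)²/9) = 54 + (-265/3 - ⅑*68 + 84745/710682 - ⅑*64635435225/56118767236) = 54 + (-265/3 - 68/9 + 84745/710682 - 7181715025/56118767236) = 54 - 48434904813803/505068905124 = -21161183937107/505068905124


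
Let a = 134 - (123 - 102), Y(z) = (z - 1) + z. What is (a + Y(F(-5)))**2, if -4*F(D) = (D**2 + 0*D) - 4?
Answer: 41209/4 ≈ 10302.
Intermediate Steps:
F(D) = 1 - D**2/4 (F(D) = -((D**2 + 0*D) - 4)/4 = -((D**2 + 0) - 4)/4 = -(D**2 - 4)/4 = -(-4 + D**2)/4 = 1 - D**2/4)
Y(z) = -1 + 2*z (Y(z) = (-1 + z) + z = -1 + 2*z)
a = 113 (a = 134 - 1*21 = 134 - 21 = 113)
(a + Y(F(-5)))**2 = (113 + (-1 + 2*(1 - 1/4*(-5)**2)))**2 = (113 + (-1 + 2*(1 - 1/4*25)))**2 = (113 + (-1 + 2*(1 - 25/4)))**2 = (113 + (-1 + 2*(-21/4)))**2 = (113 + (-1 - 21/2))**2 = (113 - 23/2)**2 = (203/2)**2 = 41209/4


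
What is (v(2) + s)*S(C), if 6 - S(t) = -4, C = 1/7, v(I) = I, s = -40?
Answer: -380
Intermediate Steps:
C = ⅐ ≈ 0.14286
S(t) = 10 (S(t) = 6 - 1*(-4) = 6 + 4 = 10)
(v(2) + s)*S(C) = (2 - 40)*10 = -38*10 = -380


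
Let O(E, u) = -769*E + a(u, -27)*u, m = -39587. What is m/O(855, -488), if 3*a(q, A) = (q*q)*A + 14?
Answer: -118761/3135806027 ≈ -3.7873e-5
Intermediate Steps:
a(q, A) = 14/3 + A*q²/3 (a(q, A) = ((q*q)*A + 14)/3 = (q²*A + 14)/3 = (A*q² + 14)/3 = (14 + A*q²)/3 = 14/3 + A*q²/3)
O(E, u) = -769*E + u*(14/3 - 9*u²) (O(E, u) = -769*E + (14/3 + (⅓)*(-27)*u²)*u = -769*E + (14/3 - 9*u²)*u = -769*E + u*(14/3 - 9*u²))
m/O(855, -488) = -39587/(-769*855 - 9*(-488)³ + (14/3)*(-488)) = -39587/(-657495 - 9*(-116214272) - 6832/3) = -39587/(-657495 + 1045928448 - 6832/3) = -39587/3135806027/3 = -39587*3/3135806027 = -118761/3135806027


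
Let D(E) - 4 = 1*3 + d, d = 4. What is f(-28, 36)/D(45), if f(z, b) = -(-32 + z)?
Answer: 60/11 ≈ 5.4545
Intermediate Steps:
D(E) = 11 (D(E) = 4 + (1*3 + 4) = 4 + (3 + 4) = 4 + 7 = 11)
f(z, b) = 32 - z
f(-28, 36)/D(45) = (32 - 1*(-28))/11 = (32 + 28)*(1/11) = 60*(1/11) = 60/11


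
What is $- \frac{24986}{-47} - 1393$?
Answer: $- \frac{40485}{47} \approx -861.38$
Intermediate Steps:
$- \frac{24986}{-47} - 1393 = \left(-24986\right) \left(- \frac{1}{47}\right) - 1393 = \frac{24986}{47} - 1393 = - \frac{40485}{47}$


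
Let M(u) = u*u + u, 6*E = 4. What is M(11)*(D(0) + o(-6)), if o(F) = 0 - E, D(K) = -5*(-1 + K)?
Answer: 572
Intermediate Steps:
E = 2/3 (E = (1/6)*4 = 2/3 ≈ 0.66667)
D(K) = 5 - 5*K
M(u) = u + u**2 (M(u) = u**2 + u = u + u**2)
o(F) = -2/3 (o(F) = 0 - 1*2/3 = 0 - 2/3 = -2/3)
M(11)*(D(0) + o(-6)) = (11*(1 + 11))*((5 - 5*0) - 2/3) = (11*12)*((5 + 0) - 2/3) = 132*(5 - 2/3) = 132*(13/3) = 572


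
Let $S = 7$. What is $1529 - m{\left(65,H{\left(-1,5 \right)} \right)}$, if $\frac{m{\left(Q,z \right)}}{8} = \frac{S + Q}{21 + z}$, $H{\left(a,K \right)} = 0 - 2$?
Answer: $\frac{28475}{19} \approx 1498.7$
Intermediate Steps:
$H{\left(a,K \right)} = -2$ ($H{\left(a,K \right)} = 0 - 2 = -2$)
$m{\left(Q,z \right)} = \frac{8 \left(7 + Q\right)}{21 + z}$ ($m{\left(Q,z \right)} = 8 \frac{7 + Q}{21 + z} = \frac{8 \left(7 + Q\right)}{21 + z}$)
$1529 - m{\left(65,H{\left(-1,5 \right)} \right)} = 1529 - \frac{8 \left(7 + 65\right)}{21 - 2} = 1529 - 8 \cdot \frac{1}{19} \cdot 72 = 1529 - \frac{576}{19} = \frac{28475}{19}$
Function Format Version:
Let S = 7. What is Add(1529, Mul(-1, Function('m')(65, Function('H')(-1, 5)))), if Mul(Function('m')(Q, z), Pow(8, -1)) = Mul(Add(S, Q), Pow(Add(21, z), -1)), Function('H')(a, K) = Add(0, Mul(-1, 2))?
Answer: Rational(28475, 19) ≈ 1498.7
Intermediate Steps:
Function('H')(a, K) = -2 (Function('H')(a, K) = Add(0, -2) = -2)
Function('m')(Q, z) = Mul(8, Pow(Add(21, z), -1), Add(7, Q)) (Function('m')(Q, z) = Mul(8, Mul(Add(7, Q), Pow(Add(21, z), -1))) = Mul(8, Mul(Pow(Add(21, z), -1), Add(7, Q))) = Mul(8, Pow(Add(21, z), -1), Add(7, Q)))
Add(1529, Mul(-1, Function('m')(65, Function('H')(-1, 5)))) = Add(1529, Mul(-1, Mul(8, Pow(Add(21, -2), -1), Add(7, 65)))) = Add(1529, Mul(-1, Mul(8, Pow(19, -1), 72))) = Add(1529, Mul(-1, Mul(8, Rational(1, 19), 72))) = Add(1529, Mul(-1, Rational(576, 19))) = Add(1529, Rational(-576, 19)) = Rational(28475, 19)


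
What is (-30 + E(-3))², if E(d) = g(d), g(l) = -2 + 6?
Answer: 676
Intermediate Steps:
g(l) = 4
E(d) = 4
(-30 + E(-3))² = (-30 + 4)² = (-26)² = 676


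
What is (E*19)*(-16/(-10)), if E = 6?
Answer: 912/5 ≈ 182.40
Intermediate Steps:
(E*19)*(-16/(-10)) = (6*19)*(-16/(-10)) = 114*(-16*(-⅒)) = 114*(8/5) = 912/5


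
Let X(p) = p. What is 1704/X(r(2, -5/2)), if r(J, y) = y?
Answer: -3408/5 ≈ -681.60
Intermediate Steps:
1704/X(r(2, -5/2)) = 1704/((-5/2)) = 1704/((-5*½)) = 1704/(-5/2) = 1704*(-⅖) = -3408/5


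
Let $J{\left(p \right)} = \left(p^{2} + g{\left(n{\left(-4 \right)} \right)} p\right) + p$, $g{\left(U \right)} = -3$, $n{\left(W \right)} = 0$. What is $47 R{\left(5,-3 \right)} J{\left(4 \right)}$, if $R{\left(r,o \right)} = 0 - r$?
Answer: $-1880$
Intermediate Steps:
$R{\left(r,o \right)} = - r$
$J{\left(p \right)} = p^{2} - 2 p$ ($J{\left(p \right)} = \left(p^{2} - 3 p\right) + p = p^{2} - 2 p$)
$47 R{\left(5,-3 \right)} J{\left(4 \right)} = 47 \left(\left(-1\right) 5\right) 4 \left(-2 + 4\right) = 47 \left(-5\right) 4 \cdot 2 = \left(-235\right) 8 = -1880$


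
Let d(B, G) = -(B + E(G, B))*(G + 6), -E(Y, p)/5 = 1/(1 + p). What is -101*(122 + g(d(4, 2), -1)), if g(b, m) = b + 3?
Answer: -10201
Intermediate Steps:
E(Y, p) = -5/(1 + p)
d(B, G) = -(6 + G)*(B - 5/(1 + B)) (d(B, G) = -(B - 5/(1 + B))*(G + 6) = -(B - 5/(1 + B))*(6 + G) = -(6 + G)*(B - 5/(1 + B)))
g(b, m) = 3 + b
-101*(122 + g(d(4, 2), -1)) = -101*(122 + (3 + (30 + 5*2 - 1*4*(1 + 4)*(6 + 2))/(1 + 4))) = -101*(122 + (3 + (30 + 10 - 1*4*5*8)/5)) = -101*(122 + (3 + (30 + 10 - 160)/5)) = -101*(122 + (3 + (1/5)*(-120))) = -101*(122 + (3 - 24)) = -101*(122 - 21) = -101*101 = -10201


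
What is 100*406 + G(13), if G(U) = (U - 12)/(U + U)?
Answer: 1055601/26 ≈ 40600.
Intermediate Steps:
G(U) = (-12 + U)/(2*U) (G(U) = (-12 + U)/((2*U)) = (-12 + U)*(1/(2*U)) = (-12 + U)/(2*U))
100*406 + G(13) = 100*406 + (½)*(-12 + 13)/13 = 40600 + (½)*(1/13)*1 = 40600 + 1/26 = 1055601/26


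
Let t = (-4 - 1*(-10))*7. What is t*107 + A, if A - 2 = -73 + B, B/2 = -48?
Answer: 4327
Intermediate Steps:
B = -96 (B = 2*(-48) = -96)
A = -167 (A = 2 + (-73 - 96) = 2 - 169 = -167)
t = 42 (t = (-4 + 10)*7 = 6*7 = 42)
t*107 + A = 42*107 - 167 = 4494 - 167 = 4327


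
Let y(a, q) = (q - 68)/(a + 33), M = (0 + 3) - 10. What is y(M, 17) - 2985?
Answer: -77661/26 ≈ -2987.0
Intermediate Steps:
M = -7 (M = 3 - 10 = -7)
y(a, q) = (-68 + q)/(33 + a)
y(M, 17) - 2985 = (-68 + 17)/(33 - 7) - 2985 = -51/26 - 2985 = -77661/26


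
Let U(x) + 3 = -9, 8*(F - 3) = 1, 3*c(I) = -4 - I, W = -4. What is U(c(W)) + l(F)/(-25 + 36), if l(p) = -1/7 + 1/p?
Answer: -23069/1925 ≈ -11.984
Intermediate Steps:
c(I) = -4/3 - I/3 (c(I) = (-4 - I)/3 = -4/3 - I/3)
F = 25/8 (F = 3 + (1/8)*1 = 3 + 1/8 = 25/8 ≈ 3.1250)
U(x) = -12 (U(x) = -3 - 9 = -12)
l(p) = -1/7 + 1/p (l(p) = -1*1/7 + 1/p = -1/7 + 1/p)
U(c(W)) + l(F)/(-25 + 36) = -12 + ((7 - 1*25/8)/(7*(25/8)))/(-25 + 36) = -12 + ((1/7)*(8/25)*(7 - 25/8))/11 = -12 + ((1/7)*(8/25)*(31/8))/11 = -12 + (1/11)*(31/175) = -12 + 31/1925 = -23069/1925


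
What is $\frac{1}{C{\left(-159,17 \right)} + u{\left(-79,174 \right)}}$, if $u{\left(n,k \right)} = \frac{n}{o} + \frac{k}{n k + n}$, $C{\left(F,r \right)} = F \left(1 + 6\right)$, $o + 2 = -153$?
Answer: $- \frac{428575}{476790934} \approx -0.00089887$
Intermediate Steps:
$o = -155$ ($o = -2 - 153 = -155$)
$C{\left(F,r \right)} = 7 F$ ($C{\left(F,r \right)} = F 7 = 7 F$)
$u{\left(n,k \right)} = - \frac{n}{155} + \frac{k}{n + k n}$ ($u{\left(n,k \right)} = \frac{n}{-155} + \frac{k}{n k + n} = n \left(- \frac{1}{155}\right) + \frac{k}{k n + n} = - \frac{n}{155} + \frac{k}{n + k n}$)
$\frac{1}{C{\left(-159,17 \right)} + u{\left(-79,174 \right)}} = \frac{1}{7 \left(-159\right) + \frac{- \left(-79\right)^{2} + 155 \cdot 174 - 174 \left(-79\right)^{2}}{155 \left(-79\right) \left(1 + 174\right)}} = \frac{1}{-1113 + \frac{1}{155} \left(- \frac{1}{79}\right) \frac{1}{175} \left(\left(-1\right) 6241 + 26970 - 174 \cdot 6241\right)} = \frac{1}{-1113 + \frac{1}{155} \left(- \frac{1}{79}\right) \frac{1}{175} \left(-6241 + 26970 - 1085934\right)} = \frac{1}{-1113 + \frac{1}{155} \left(- \frac{1}{79}\right) \frac{1}{175} \left(-1065205\right)} = \frac{1}{-1113 + \frac{213041}{428575}} = \frac{1}{- \frac{476790934}{428575}} = - \frac{428575}{476790934}$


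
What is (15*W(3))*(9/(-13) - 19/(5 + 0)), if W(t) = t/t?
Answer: -876/13 ≈ -67.385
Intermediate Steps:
W(t) = 1
(15*W(3))*(9/(-13) - 19/(5 + 0)) = (15*1)*(9/(-13) - 19/(5 + 0)) = 15*(9*(-1/13) - 19/5) = 15*(-9/13 - 19*⅕) = 15*(-9/13 - 19/5) = 15*(-292/65) = -876/13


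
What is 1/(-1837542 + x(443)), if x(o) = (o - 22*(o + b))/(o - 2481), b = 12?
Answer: -2038/3744901029 ≈ -5.4421e-7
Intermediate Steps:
x(o) = (-264 - 21*o)/(-2481 + o) (x(o) = (o - 22*(o + 12))/(o - 2481) = (o - 22*(12 + o))/(-2481 + o) = (o + (-264 - 22*o))/(-2481 + o) = (-264 - 21*o)/(-2481 + o))
1/(-1837542 + x(443)) = 1/(-1837542 + 3*(-88 - 7*443)/(-2481 + 443)) = 1/(-1837542 + 3*(-88 - 3101)/(-2038)) = 1/(-1837542 + 3*(-1/2038)*(-3189)) = 1/(-1837542 + 9567/2038) = 1/(-3744901029/2038) = -2038/3744901029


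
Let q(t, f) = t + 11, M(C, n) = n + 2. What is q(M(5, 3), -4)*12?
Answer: 192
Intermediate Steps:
M(C, n) = 2 + n
q(t, f) = 11 + t
q(M(5, 3), -4)*12 = (11 + (2 + 3))*12 = (11 + 5)*12 = 16*12 = 192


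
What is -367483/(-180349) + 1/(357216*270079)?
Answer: 35453488372519261/17399447524002336 ≈ 2.0376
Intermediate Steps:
-367483/(-180349) + 1/(357216*270079) = -367483*(-1/180349) + (1/357216)*(1/270079) = 367483/180349 + 1/96476540064 = 35453488372519261/17399447524002336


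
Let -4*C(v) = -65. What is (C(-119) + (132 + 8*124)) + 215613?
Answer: 867013/4 ≈ 2.1675e+5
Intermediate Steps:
C(v) = 65/4 (C(v) = -¼*(-65) = 65/4)
(C(-119) + (132 + 8*124)) + 215613 = (65/4 + (132 + 8*124)) + 215613 = (65/4 + (132 + 992)) + 215613 = (65/4 + 1124) + 215613 = 4561/4 + 215613 = 867013/4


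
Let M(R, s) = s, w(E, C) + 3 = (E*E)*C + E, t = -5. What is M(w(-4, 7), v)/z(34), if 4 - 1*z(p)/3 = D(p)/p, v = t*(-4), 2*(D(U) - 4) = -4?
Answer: 340/201 ≈ 1.6915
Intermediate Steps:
D(U) = 2 (D(U) = 4 + (½)*(-4) = 4 - 2 = 2)
w(E, C) = -3 + E + C*E² (w(E, C) = -3 + ((E*E)*C + E) = -3 + (E²*C + E) = -3 + (C*E² + E) = -3 + (E + C*E²) = -3 + E + C*E²)
v = 20 (v = -5*(-4) = 20)
z(p) = 12 - 6/p
M(w(-4, 7), v)/z(34) = 20/(12 - 6/34) = 20/(12 - 6*1/34) = 20/(12 - 3/17) = 20/(201/17) = 20*(17/201) = 340/201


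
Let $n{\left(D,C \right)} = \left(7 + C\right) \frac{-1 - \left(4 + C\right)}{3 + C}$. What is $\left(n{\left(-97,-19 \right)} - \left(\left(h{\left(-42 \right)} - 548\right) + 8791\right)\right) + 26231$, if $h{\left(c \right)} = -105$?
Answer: $\frac{36207}{2} \approx 18104.0$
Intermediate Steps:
$n{\left(D,C \right)} = \frac{\left(-5 - C\right) \left(7 + C\right)}{3 + C}$ ($n{\left(D,C \right)} = \left(7 + C\right) \frac{-5 - C}{3 + C} = \frac{\left(-5 - C\right) \left(7 + C\right)}{3 + C}$)
$\left(n{\left(-97,-19 \right)} - \left(\left(h{\left(-42 \right)} - 548\right) + 8791\right)\right) + 26231 = \left(\frac{-35 - \left(-19\right)^{2} - -228}{3 - 19} - \left(\left(-105 - 548\right) + 8791\right)\right) + 26231 = \left(\frac{-35 - 361 + 228}{-16} - \left(-653 + 8791\right)\right) + 26231 = \left(- \frac{-35 - 361 + 228}{16} - 8138\right) + 26231 = \left(\left(- \frac{1}{16}\right) \left(-168\right) - 8138\right) + 26231 = \left(\frac{21}{2} - 8138\right) + 26231 = - \frac{16255}{2} + 26231 = \frac{36207}{2}$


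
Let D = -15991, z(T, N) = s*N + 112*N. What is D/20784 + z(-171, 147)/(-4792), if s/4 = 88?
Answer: -186782993/12449616 ≈ -15.003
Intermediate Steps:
s = 352 (s = 4*88 = 352)
z(T, N) = 464*N (z(T, N) = 352*N + 112*N = 464*N)
D/20784 + z(-171, 147)/(-4792) = -15991/20784 + (464*147)/(-4792) = -15991*1/20784 + 68208*(-1/4792) = -15991/20784 - 8526/599 = -186782993/12449616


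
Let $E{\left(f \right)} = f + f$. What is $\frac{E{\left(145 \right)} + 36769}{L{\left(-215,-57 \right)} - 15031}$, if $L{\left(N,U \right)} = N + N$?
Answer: $- \frac{37059}{15461} \approx -2.3969$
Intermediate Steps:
$L{\left(N,U \right)} = 2 N$
$E{\left(f \right)} = 2 f$
$\frac{E{\left(145 \right)} + 36769}{L{\left(-215,-57 \right)} - 15031} = \frac{2 \cdot 145 + 36769}{2 \left(-215\right) - 15031} = \frac{290 + 36769}{-430 - 15031} = \frac{37059}{-15461} = 37059 \left(- \frac{1}{15461}\right) = - \frac{37059}{15461}$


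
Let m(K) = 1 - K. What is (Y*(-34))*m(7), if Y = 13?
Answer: 2652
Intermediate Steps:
(Y*(-34))*m(7) = (13*(-34))*(1 - 1*7) = -442*(1 - 7) = -442*(-6) = 2652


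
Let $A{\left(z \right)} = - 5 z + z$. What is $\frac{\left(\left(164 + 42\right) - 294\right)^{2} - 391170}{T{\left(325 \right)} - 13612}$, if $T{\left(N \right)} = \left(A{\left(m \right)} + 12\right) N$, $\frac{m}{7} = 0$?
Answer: $\frac{191713}{4856} \approx 39.48$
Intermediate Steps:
$m = 0$ ($m = 7 \cdot 0 = 0$)
$A{\left(z \right)} = - 4 z$
$T{\left(N \right)} = 12 N$ ($T{\left(N \right)} = \left(\left(-4\right) 0 + 12\right) N = \left(0 + 12\right) N = 12 N$)
$\frac{\left(\left(164 + 42\right) - 294\right)^{2} - 391170}{T{\left(325 \right)} - 13612} = \frac{\left(\left(164 + 42\right) - 294\right)^{2} - 391170}{12 \cdot 325 - 13612} = \frac{\left(206 - 294\right)^{2} - 391170}{3900 - 13612} = \frac{\left(-88\right)^{2} - 391170}{-9712} = \left(7744 - 391170\right) \left(- \frac{1}{9712}\right) = \left(-383426\right) \left(- \frac{1}{9712}\right) = \frac{191713}{4856}$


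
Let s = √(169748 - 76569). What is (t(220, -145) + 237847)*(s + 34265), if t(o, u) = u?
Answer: 8144859030 + 237702*√93179 ≈ 8.2174e+9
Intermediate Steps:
s = √93179 ≈ 305.25
(t(220, -145) + 237847)*(s + 34265) = (-145 + 237847)*(√93179 + 34265) = 237702*(34265 + √93179) = 8144859030 + 237702*√93179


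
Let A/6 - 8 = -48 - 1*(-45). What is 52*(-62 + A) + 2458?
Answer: 794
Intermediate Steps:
A = 30 (A = 48 + 6*(-48 - 1*(-45)) = 48 + 6*(-48 + 45) = 48 + 6*(-3) = 48 - 18 = 30)
52*(-62 + A) + 2458 = 52*(-62 + 30) + 2458 = 52*(-32) + 2458 = -1664 + 2458 = 794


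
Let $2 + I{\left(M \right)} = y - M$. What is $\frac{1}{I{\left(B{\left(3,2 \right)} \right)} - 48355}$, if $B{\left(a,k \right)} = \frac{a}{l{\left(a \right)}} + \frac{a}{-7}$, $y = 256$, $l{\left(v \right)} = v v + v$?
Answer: $- \frac{28}{1346823} \approx -2.079 \cdot 10^{-5}$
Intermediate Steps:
$l{\left(v \right)} = v + v^{2}$ ($l{\left(v \right)} = v^{2} + v = v + v^{2}$)
$B{\left(a,k \right)} = \frac{1}{1 + a} - \frac{a}{7}$ ($B{\left(a,k \right)} = \frac{a}{a \left(1 + a\right)} + \frac{a}{-7} = a \frac{1}{a \left(1 + a\right)} + a \left(- \frac{1}{7}\right) = \frac{1}{1 + a} - \frac{a}{7}$)
$I{\left(M \right)} = 254 - M$ ($I{\left(M \right)} = -2 - \left(-256 + M\right) = 254 - M$)
$\frac{1}{I{\left(B{\left(3,2 \right)} \right)} - 48355} = \frac{1}{\left(254 - \frac{7 - 3 \left(1 + 3\right)}{7 \left(1 + 3\right)}\right) - 48355} = \frac{1}{\left(254 - \frac{7 - 3 \cdot 4}{7 \cdot 4}\right) - 48355} = \frac{1}{\left(254 - \frac{1}{7} \cdot \frac{1}{4} \left(7 - 12\right)\right) - 48355} = \frac{1}{\left(254 - \frac{1}{7} \cdot \frac{1}{4} \left(-5\right)\right) - 48355} = \frac{1}{\left(254 - - \frac{5}{28}\right) - 48355} = \frac{1}{\left(254 + \frac{5}{28}\right) - 48355} = \frac{1}{\frac{7117}{28} - 48355} = \frac{1}{- \frac{1346823}{28}} = - \frac{28}{1346823}$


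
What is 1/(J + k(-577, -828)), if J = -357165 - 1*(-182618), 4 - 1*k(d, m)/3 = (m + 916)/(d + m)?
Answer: -1405/245221411 ≈ -5.7295e-6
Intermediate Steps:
k(d, m) = 12 - 3*(916 + m)/(d + m) (k(d, m) = 12 - 3*(m + 916)/(d + m) = 12 - 3*(916 + m)/(d + m))
J = -174547 (J = -357165 + 182618 = -174547)
1/(J + k(-577, -828)) = 1/(-174547 + 3*(-916 + 3*(-828) + 4*(-577))/(-577 - 828)) = 1/(-174547 + 3*(-916 - 2484 - 2308)/(-1405)) = 1/(-174547 + 3*(-1/1405)*(-5708)) = 1/(-174547 + 17124/1405) = 1/(-245221411/1405) = -1405/245221411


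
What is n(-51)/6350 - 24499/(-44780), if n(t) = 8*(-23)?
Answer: 14732913/28435300 ≈ 0.51812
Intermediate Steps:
n(t) = -184
n(-51)/6350 - 24499/(-44780) = -184/6350 - 24499/(-44780) = -184*1/6350 - 24499*(-1/44780) = -92/3175 + 24499/44780 = 14732913/28435300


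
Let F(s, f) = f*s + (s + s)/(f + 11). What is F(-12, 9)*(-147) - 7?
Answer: 80227/5 ≈ 16045.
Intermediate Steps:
F(s, f) = f*s + 2*s/(11 + f) (F(s, f) = f*s + (2*s)/(11 + f) = f*s + 2*s/(11 + f))
F(-12, 9)*(-147) - 7 = -12*(2 + 9² + 11*9)/(11 + 9)*(-147) - 7 = -12*(2 + 81 + 99)/20*(-147) - 7 = -12*1/20*182*(-147) - 7 = -546/5*(-147) - 7 = 80262/5 - 7 = 80227/5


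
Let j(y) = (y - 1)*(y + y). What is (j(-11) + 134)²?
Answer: 158404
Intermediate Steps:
j(y) = 2*y*(-1 + y) (j(y) = (-1 + y)*(2*y) = 2*y*(-1 + y))
(j(-11) + 134)² = (2*(-11)*(-1 - 11) + 134)² = (2*(-11)*(-12) + 134)² = (264 + 134)² = 398² = 158404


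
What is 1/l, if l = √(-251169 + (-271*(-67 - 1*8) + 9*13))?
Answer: -I*√230727/230727 ≈ -0.0020819*I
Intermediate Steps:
l = I*√230727 (l = √(-251169 + (-271*(-67 - 8) + 117)) = √(-251169 + (-271*(-75) + 117)) = √(-251169 + (20325 + 117)) = √(-251169 + 20442) = √(-230727) = I*√230727 ≈ 480.34*I)
1/l = 1/(I*√230727) = -I*√230727/230727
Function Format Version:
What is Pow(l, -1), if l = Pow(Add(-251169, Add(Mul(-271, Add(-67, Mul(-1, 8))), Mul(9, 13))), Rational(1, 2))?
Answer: Mul(Rational(-1, 230727), I, Pow(230727, Rational(1, 2))) ≈ Mul(-0.0020819, I)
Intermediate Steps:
l = Mul(I, Pow(230727, Rational(1, 2))) (l = Pow(Add(-251169, Add(Mul(-271, Add(-67, -8)), 117)), Rational(1, 2)) = Pow(Add(-251169, Add(Mul(-271, -75), 117)), Rational(1, 2)) = Pow(Add(-251169, Add(20325, 117)), Rational(1, 2)) = Pow(Add(-251169, 20442), Rational(1, 2)) = Pow(-230727, Rational(1, 2)) = Mul(I, Pow(230727, Rational(1, 2))) ≈ Mul(480.34, I))
Pow(l, -1) = Pow(Mul(I, Pow(230727, Rational(1, 2))), -1) = Mul(Rational(-1, 230727), I, Pow(230727, Rational(1, 2)))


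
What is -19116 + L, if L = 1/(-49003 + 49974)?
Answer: -18561635/971 ≈ -19116.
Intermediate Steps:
L = 1/971 ≈ 0.0010299
-19116 + L = -19116 + 1/971 = -18561635/971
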